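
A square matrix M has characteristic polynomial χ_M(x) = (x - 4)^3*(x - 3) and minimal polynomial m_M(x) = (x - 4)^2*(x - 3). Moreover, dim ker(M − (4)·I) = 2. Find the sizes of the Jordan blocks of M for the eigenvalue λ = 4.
Block sizes for λ = 4: [2, 1]

Step 1 — from the characteristic polynomial, algebraic multiplicity of λ = 4 is 3. From dim ker(M − (4)·I) = 2, there are exactly 2 Jordan blocks for λ = 4.
Step 2 — from the minimal polynomial, the factor (x − 4)^2 tells us the largest block for λ = 4 has size 2.
Step 3 — with total size 3, 2 blocks, and largest block 2, the block sizes (in nonincreasing order) are [2, 1].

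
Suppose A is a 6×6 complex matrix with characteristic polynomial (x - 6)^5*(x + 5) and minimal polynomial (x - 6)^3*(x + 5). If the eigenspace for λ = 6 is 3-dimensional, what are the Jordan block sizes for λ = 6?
Block sizes for λ = 6: [3, 1, 1]

Step 1 — from the characteristic polynomial, algebraic multiplicity of λ = 6 is 5. From dim ker(A − (6)·I) = 3, there are exactly 3 Jordan blocks for λ = 6.
Step 2 — from the minimal polynomial, the factor (x − 6)^3 tells us the largest block for λ = 6 has size 3.
Step 3 — with total size 5, 3 blocks, and largest block 3, the block sizes (in nonincreasing order) are [3, 1, 1].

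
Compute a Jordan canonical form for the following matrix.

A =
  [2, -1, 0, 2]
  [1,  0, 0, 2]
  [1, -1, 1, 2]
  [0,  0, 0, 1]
J_2(1) ⊕ J_1(1) ⊕ J_1(1)

The characteristic polynomial is
  det(x·I − A) = x^4 - 4*x^3 + 6*x^2 - 4*x + 1 = (x - 1)^4

Eigenvalues and multiplicities (the geometric multiplicity of λ is n − rank(A − λI), which equals the number of Jordan blocks for λ):
  λ = 1: algebraic multiplicity = 4, geometric multiplicity = 3

Determining the block sizes for each eigenvalue:
  λ = 1: 3 blocks summing to 4 forces exactly one block of size 2 and the rest size 1 → block sizes [2, 1, 1]

Assembling the blocks gives a Jordan form
J =
  [1, 1, 0, 0]
  [0, 1, 0, 0]
  [0, 0, 1, 0]
  [0, 0, 0, 1]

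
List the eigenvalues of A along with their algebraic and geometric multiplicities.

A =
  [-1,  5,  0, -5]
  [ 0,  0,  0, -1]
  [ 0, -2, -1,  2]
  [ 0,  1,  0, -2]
λ = -1: alg = 4, geom = 3

Step 1 — factor the characteristic polynomial to read off the algebraic multiplicities:
  χ_A(x) = (x + 1)^4

Step 2 — compute geometric multiplicities via the rank-nullity identity g(λ) = n − rank(A − λI):
  rank(A − (-1)·I) = 1, so dim ker(A − (-1)·I) = n − 1 = 3

Summary:
  λ = -1: algebraic multiplicity = 4, geometric multiplicity = 3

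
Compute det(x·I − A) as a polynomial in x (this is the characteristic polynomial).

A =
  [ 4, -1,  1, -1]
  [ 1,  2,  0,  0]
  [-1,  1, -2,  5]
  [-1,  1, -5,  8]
x^4 - 12*x^3 + 54*x^2 - 108*x + 81

Expanding det(x·I − A) (e.g. by cofactor expansion or by noting that A is similar to its Jordan form J, which has the same characteristic polynomial as A) gives
  χ_A(x) = x^4 - 12*x^3 + 54*x^2 - 108*x + 81
which factors as (x - 3)^4. The eigenvalues (with algebraic multiplicities) are λ = 3 with multiplicity 4.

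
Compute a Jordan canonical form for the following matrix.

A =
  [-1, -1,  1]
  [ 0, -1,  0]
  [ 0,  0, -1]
J_2(-1) ⊕ J_1(-1)

The characteristic polynomial is
  det(x·I − A) = x^3 + 3*x^2 + 3*x + 1 = (x + 1)^3

Eigenvalues and multiplicities (the geometric multiplicity of λ is n − rank(A − λI), which equals the number of Jordan blocks for λ):
  λ = -1: algebraic multiplicity = 3, geometric multiplicity = 2

Determining the block sizes for each eigenvalue:
  λ = -1: 2 blocks summing to 3 forces exactly one block of size 2 and the rest size 1 → block sizes [2, 1]

Assembling the blocks gives a Jordan form
J =
  [-1,  1,  0]
  [ 0, -1,  0]
  [ 0,  0, -1]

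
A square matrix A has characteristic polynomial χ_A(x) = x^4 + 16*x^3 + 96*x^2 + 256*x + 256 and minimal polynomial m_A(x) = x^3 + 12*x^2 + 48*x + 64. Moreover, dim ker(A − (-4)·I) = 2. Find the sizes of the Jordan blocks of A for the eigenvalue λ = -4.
Block sizes for λ = -4: [3, 1]

Step 1 — from the characteristic polynomial, algebraic multiplicity of λ = -4 is 4. From dim ker(A − (-4)·I) = 2, there are exactly 2 Jordan blocks for λ = -4.
Step 2 — from the minimal polynomial, the factor (x + 4)^3 tells us the largest block for λ = -4 has size 3.
Step 3 — with total size 4, 2 blocks, and largest block 3, the block sizes (in nonincreasing order) are [3, 1].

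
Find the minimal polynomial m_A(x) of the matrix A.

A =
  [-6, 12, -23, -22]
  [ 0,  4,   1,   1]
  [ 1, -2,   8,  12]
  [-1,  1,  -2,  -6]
x^4 - 50*x^2 + 625

The characteristic polynomial is χ_A(x) = (x - 5)^2*(x + 5)^2, so the eigenvalues are known. The minimal polynomial is
  m_A(x) = Π_λ (x − λ)^{k_λ}
where k_λ is the size of the *largest* Jordan block for λ (equivalently, the smallest k with (A − λI)^k v = 0 for every generalised eigenvector v of λ).

  λ = -5: largest Jordan block has size 2, contributing (x + 5)^2
  λ = 5: largest Jordan block has size 2, contributing (x − 5)^2

So m_A(x) = (x - 5)^2*(x + 5)^2 = x^4 - 50*x^2 + 625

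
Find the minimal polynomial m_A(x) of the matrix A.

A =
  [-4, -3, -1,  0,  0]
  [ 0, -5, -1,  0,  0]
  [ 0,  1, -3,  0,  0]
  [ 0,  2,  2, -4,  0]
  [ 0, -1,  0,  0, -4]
x^3 + 12*x^2 + 48*x + 64

The characteristic polynomial is χ_A(x) = (x + 4)^5, so the eigenvalues are known. The minimal polynomial is
  m_A(x) = Π_λ (x − λ)^{k_λ}
where k_λ is the size of the *largest* Jordan block for λ (equivalently, the smallest k with (A − λI)^k v = 0 for every generalised eigenvector v of λ).

  λ = -4: largest Jordan block has size 3, contributing (x + 4)^3

So m_A(x) = (x + 4)^3 = x^3 + 12*x^2 + 48*x + 64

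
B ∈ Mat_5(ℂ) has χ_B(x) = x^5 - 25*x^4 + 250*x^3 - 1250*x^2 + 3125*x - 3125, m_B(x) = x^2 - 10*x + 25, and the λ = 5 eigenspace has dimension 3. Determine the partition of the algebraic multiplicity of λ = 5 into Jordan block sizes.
Block sizes for λ = 5: [2, 2, 1]

Step 1 — from the characteristic polynomial, algebraic multiplicity of λ = 5 is 5. From dim ker(B − (5)·I) = 3, there are exactly 3 Jordan blocks for λ = 5.
Step 2 — from the minimal polynomial, the factor (x − 5)^2 tells us the largest block for λ = 5 has size 2.
Step 3 — with total size 5, 3 blocks, and largest block 2, the block sizes (in nonincreasing order) are [2, 2, 1].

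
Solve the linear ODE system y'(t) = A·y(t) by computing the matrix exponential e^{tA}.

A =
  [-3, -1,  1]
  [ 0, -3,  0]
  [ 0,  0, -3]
e^{tA} =
  [exp(-3*t), -t*exp(-3*t), t*exp(-3*t)]
  [0, exp(-3*t), 0]
  [0, 0, exp(-3*t)]

Strategy: write A = P · J · P⁻¹ where J is a Jordan canonical form, so e^{tA} = P · e^{tJ} · P⁻¹, and e^{tJ} can be computed block-by-block.

A has Jordan form
J =
  [-3,  1,  0]
  [ 0, -3,  0]
  [ 0,  0, -3]
(up to reordering of blocks).

Per-block formulas:
  For a 2×2 Jordan block J_2(-3): exp(t · J_2(-3)) = e^(-3t)·(I + t·N), where N is the 2×2 nilpotent shift.
  For a 1×1 block at λ = -3: exp(t · [-3]) = [e^(-3t)].

After assembling e^{tJ} and conjugating by P, we get:

e^{tA} =
  [exp(-3*t), -t*exp(-3*t), t*exp(-3*t)]
  [0, exp(-3*t), 0]
  [0, 0, exp(-3*t)]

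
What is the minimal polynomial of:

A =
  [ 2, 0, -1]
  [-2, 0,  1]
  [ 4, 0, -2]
x^2

The characteristic polynomial is χ_A(x) = x^3, so the eigenvalues are known. The minimal polynomial is
  m_A(x) = Π_λ (x − λ)^{k_λ}
where k_λ is the size of the *largest* Jordan block for λ (equivalently, the smallest k with (A − λI)^k v = 0 for every generalised eigenvector v of λ).

  λ = 0: largest Jordan block has size 2, contributing (x − 0)^2

So m_A(x) = x^2 = x^2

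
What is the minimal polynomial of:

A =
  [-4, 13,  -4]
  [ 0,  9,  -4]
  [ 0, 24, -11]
x^3 + 6*x^2 + 5*x - 12

The characteristic polynomial is χ_A(x) = (x - 1)*(x + 3)*(x + 4), so the eigenvalues are known. The minimal polynomial is
  m_A(x) = Π_λ (x − λ)^{k_λ}
where k_λ is the size of the *largest* Jordan block for λ (equivalently, the smallest k with (A − λI)^k v = 0 for every generalised eigenvector v of λ).

  λ = -4: largest Jordan block has size 1, contributing (x + 4)
  λ = -3: largest Jordan block has size 1, contributing (x + 3)
  λ = 1: largest Jordan block has size 1, contributing (x − 1)

So m_A(x) = (x - 1)*(x + 3)*(x + 4) = x^3 + 6*x^2 + 5*x - 12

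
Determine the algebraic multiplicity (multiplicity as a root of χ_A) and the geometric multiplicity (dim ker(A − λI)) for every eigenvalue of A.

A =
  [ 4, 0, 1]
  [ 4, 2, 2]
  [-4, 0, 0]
λ = 2: alg = 3, geom = 2

Step 1 — factor the characteristic polynomial to read off the algebraic multiplicities:
  χ_A(x) = (x - 2)^3

Step 2 — compute geometric multiplicities via the rank-nullity identity g(λ) = n − rank(A − λI):
  rank(A − (2)·I) = 1, so dim ker(A − (2)·I) = n − 1 = 2

Summary:
  λ = 2: algebraic multiplicity = 3, geometric multiplicity = 2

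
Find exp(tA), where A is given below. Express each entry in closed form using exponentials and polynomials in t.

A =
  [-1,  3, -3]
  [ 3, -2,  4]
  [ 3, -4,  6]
e^{tA} =
  [exp(-t), exp(2*t) - exp(-t), -exp(2*t) + exp(-t)]
  [exp(2*t) - exp(-t), -t*exp(2*t) + exp(-t), t*exp(2*t) + exp(2*t) - exp(-t)]
  [exp(2*t) - exp(-t), -t*exp(2*t) - exp(2*t) + exp(-t), t*exp(2*t) + 2*exp(2*t) - exp(-t)]

Strategy: write A = P · J · P⁻¹ where J is a Jordan canonical form, so e^{tA} = P · e^{tJ} · P⁻¹, and e^{tJ} can be computed block-by-block.

A has Jordan form
J =
  [-1, 0, 0]
  [ 0, 2, 1]
  [ 0, 0, 2]
(up to reordering of blocks).

Per-block formulas:
  For a 2×2 Jordan block J_2(2): exp(t · J_2(2)) = e^(2t)·(I + t·N), where N is the 2×2 nilpotent shift.
  For a 1×1 block at λ = -1: exp(t · [-1]) = [e^(-1t)].

After assembling e^{tJ} and conjugating by P, we get:

e^{tA} =
  [exp(-t), exp(2*t) - exp(-t), -exp(2*t) + exp(-t)]
  [exp(2*t) - exp(-t), -t*exp(2*t) + exp(-t), t*exp(2*t) + exp(2*t) - exp(-t)]
  [exp(2*t) - exp(-t), -t*exp(2*t) - exp(2*t) + exp(-t), t*exp(2*t) + 2*exp(2*t) - exp(-t)]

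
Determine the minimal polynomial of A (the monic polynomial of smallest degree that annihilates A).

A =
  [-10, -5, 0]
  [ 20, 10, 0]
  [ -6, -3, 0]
x^2

The characteristic polynomial is χ_A(x) = x^3, so the eigenvalues are known. The minimal polynomial is
  m_A(x) = Π_λ (x − λ)^{k_λ}
where k_λ is the size of the *largest* Jordan block for λ (equivalently, the smallest k with (A − λI)^k v = 0 for every generalised eigenvector v of λ).

  λ = 0: largest Jordan block has size 2, contributing (x − 0)^2

So m_A(x) = x^2 = x^2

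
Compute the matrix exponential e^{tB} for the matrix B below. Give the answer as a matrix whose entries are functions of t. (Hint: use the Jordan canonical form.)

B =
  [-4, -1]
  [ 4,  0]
e^{tB} =
  [-2*t*exp(-2*t) + exp(-2*t), -t*exp(-2*t)]
  [4*t*exp(-2*t), 2*t*exp(-2*t) + exp(-2*t)]

Strategy: write B = P · J · P⁻¹ where J is a Jordan canonical form, so e^{tB} = P · e^{tJ} · P⁻¹, and e^{tJ} can be computed block-by-block.

B has Jordan form
J =
  [-2,  1]
  [ 0, -2]
(up to reordering of blocks).

Per-block formulas:
  For a 2×2 Jordan block J_2(-2): exp(t · J_2(-2)) = e^(-2t)·(I + t·N), where N is the 2×2 nilpotent shift.

After assembling e^{tJ} and conjugating by P, we get:

e^{tB} =
  [-2*t*exp(-2*t) + exp(-2*t), -t*exp(-2*t)]
  [4*t*exp(-2*t), 2*t*exp(-2*t) + exp(-2*t)]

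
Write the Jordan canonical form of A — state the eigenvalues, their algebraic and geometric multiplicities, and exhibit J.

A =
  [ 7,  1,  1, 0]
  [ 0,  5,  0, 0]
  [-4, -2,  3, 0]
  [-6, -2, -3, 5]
J_2(5) ⊕ J_2(5)

The characteristic polynomial is
  det(x·I − A) = x^4 - 20*x^3 + 150*x^2 - 500*x + 625 = (x - 5)^4

Eigenvalues and multiplicities (the geometric multiplicity of λ is n − rank(A − λI), which equals the number of Jordan blocks for λ):
  λ = 5: algebraic multiplicity = 4, geometric multiplicity = 2

Determining the block sizes for each eigenvalue:
  λ = 5: with am = 4 and gm = 2, the partition is not yet determined (e.g. several partitions of 4 into 2 parts exist). Let N = A − (5)·I. Computing rank(N^1) = 2, rank(N^2) = 0; the number of blocks of size ≥ j is rank(N^{j−1}) − rank(N^j), giving [2, 2]. So we have 2 block(s) of size 2 → block sizes [2, 2]

Assembling the blocks gives a Jordan form
J =
  [5, 1, 0, 0]
  [0, 5, 0, 0]
  [0, 0, 5, 1]
  [0, 0, 0, 5]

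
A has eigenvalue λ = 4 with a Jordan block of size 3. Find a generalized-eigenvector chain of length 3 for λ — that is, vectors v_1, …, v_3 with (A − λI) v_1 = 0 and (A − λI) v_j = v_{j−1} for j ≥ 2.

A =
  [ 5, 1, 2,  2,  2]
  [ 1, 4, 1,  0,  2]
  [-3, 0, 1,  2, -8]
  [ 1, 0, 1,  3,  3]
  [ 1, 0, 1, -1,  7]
A Jordan chain for λ = 4 of length 3:
v_1 = (1, 1, -3, 1, 1)ᵀ
v_2 = (1, 0, 0, 0, 0)ᵀ
v_3 = (0, 1, 0, 0, 0)ᵀ

Let N = A − (4)·I. We want v_3 with N^3 v_3 = 0 but N^2 v_3 ≠ 0; then v_{j-1} := N · v_j for j = 3, …, 2.

Pick v_3 = (0, 1, 0, 0, 0)ᵀ.
Then v_2 = N · v_3 = (1, 0, 0, 0, 0)ᵀ.
Then v_1 = N · v_2 = (1, 1, -3, 1, 1)ᵀ.

Sanity check: (A − (4)·I) v_1 = (0, 0, 0, 0, 0)ᵀ = 0. ✓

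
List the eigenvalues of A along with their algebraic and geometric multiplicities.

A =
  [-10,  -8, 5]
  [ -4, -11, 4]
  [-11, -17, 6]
λ = -5: alg = 3, geom = 1

Step 1 — factor the characteristic polynomial to read off the algebraic multiplicities:
  χ_A(x) = (x + 5)^3

Step 2 — compute geometric multiplicities via the rank-nullity identity g(λ) = n − rank(A − λI):
  rank(A − (-5)·I) = 2, so dim ker(A − (-5)·I) = n − 2 = 1

Summary:
  λ = -5: algebraic multiplicity = 3, geometric multiplicity = 1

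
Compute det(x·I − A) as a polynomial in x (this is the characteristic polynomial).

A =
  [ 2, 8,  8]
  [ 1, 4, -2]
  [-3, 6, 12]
x^3 - 18*x^2 + 108*x - 216

Expanding det(x·I − A) (e.g. by cofactor expansion or by noting that A is similar to its Jordan form J, which has the same characteristic polynomial as A) gives
  χ_A(x) = x^3 - 18*x^2 + 108*x - 216
which factors as (x - 6)^3. The eigenvalues (with algebraic multiplicities) are λ = 6 with multiplicity 3.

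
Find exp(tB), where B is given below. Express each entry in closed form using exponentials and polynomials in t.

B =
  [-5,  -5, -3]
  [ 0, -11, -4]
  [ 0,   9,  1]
e^{tB} =
  [exp(-5*t), 3*t^2*exp(-5*t)/2 - 5*t*exp(-5*t), t^2*exp(-5*t) - 3*t*exp(-5*t)]
  [0, -6*t*exp(-5*t) + exp(-5*t), -4*t*exp(-5*t)]
  [0, 9*t*exp(-5*t), 6*t*exp(-5*t) + exp(-5*t)]

Strategy: write B = P · J · P⁻¹ where J is a Jordan canonical form, so e^{tB} = P · e^{tJ} · P⁻¹, and e^{tJ} can be computed block-by-block.

B has Jordan form
J =
  [-5,  1,  0]
  [ 0, -5,  1]
  [ 0,  0, -5]
(up to reordering of blocks).

Per-block formulas:
  For a 3×3 Jordan block J_3(-5): exp(t · J_3(-5)) = e^(-5t)·(I + t·N + (t^2/2)·N^2), where N is the 3×3 nilpotent shift.

After assembling e^{tJ} and conjugating by P, we get:

e^{tB} =
  [exp(-5*t), 3*t^2*exp(-5*t)/2 - 5*t*exp(-5*t), t^2*exp(-5*t) - 3*t*exp(-5*t)]
  [0, -6*t*exp(-5*t) + exp(-5*t), -4*t*exp(-5*t)]
  [0, 9*t*exp(-5*t), 6*t*exp(-5*t) + exp(-5*t)]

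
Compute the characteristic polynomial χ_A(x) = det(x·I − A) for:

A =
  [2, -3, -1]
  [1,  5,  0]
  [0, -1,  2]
x^3 - 9*x^2 + 27*x - 27

Expanding det(x·I − A) (e.g. by cofactor expansion or by noting that A is similar to its Jordan form J, which has the same characteristic polynomial as A) gives
  χ_A(x) = x^3 - 9*x^2 + 27*x - 27
which factors as (x - 3)^3. The eigenvalues (with algebraic multiplicities) are λ = 3 with multiplicity 3.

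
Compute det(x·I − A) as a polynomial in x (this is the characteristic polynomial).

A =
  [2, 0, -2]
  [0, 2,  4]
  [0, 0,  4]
x^3 - 8*x^2 + 20*x - 16

Expanding det(x·I − A) (e.g. by cofactor expansion or by noting that A is similar to its Jordan form J, which has the same characteristic polynomial as A) gives
  χ_A(x) = x^3 - 8*x^2 + 20*x - 16
which factors as (x - 4)*(x - 2)^2. The eigenvalues (with algebraic multiplicities) are λ = 2 with multiplicity 2, λ = 4 with multiplicity 1.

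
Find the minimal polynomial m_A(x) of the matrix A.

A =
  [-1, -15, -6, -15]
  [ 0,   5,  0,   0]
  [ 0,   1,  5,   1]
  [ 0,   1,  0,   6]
x^3 - 10*x^2 + 19*x + 30

The characteristic polynomial is χ_A(x) = (x - 6)*(x - 5)^2*(x + 1), so the eigenvalues are known. The minimal polynomial is
  m_A(x) = Π_λ (x − λ)^{k_λ}
where k_λ is the size of the *largest* Jordan block for λ (equivalently, the smallest k with (A − λI)^k v = 0 for every generalised eigenvector v of λ).

  λ = -1: largest Jordan block has size 1, contributing (x + 1)
  λ = 5: largest Jordan block has size 1, contributing (x − 5)
  λ = 6: largest Jordan block has size 1, contributing (x − 6)

So m_A(x) = (x - 6)*(x - 5)*(x + 1) = x^3 - 10*x^2 + 19*x + 30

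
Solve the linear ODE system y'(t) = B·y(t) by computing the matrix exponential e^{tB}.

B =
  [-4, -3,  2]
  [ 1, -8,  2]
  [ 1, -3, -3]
e^{tB} =
  [t*exp(-5*t) + exp(-5*t), -3*t*exp(-5*t), 2*t*exp(-5*t)]
  [t*exp(-5*t), -3*t*exp(-5*t) + exp(-5*t), 2*t*exp(-5*t)]
  [t*exp(-5*t), -3*t*exp(-5*t), 2*t*exp(-5*t) + exp(-5*t)]

Strategy: write B = P · J · P⁻¹ where J is a Jordan canonical form, so e^{tB} = P · e^{tJ} · P⁻¹, and e^{tJ} can be computed block-by-block.

B has Jordan form
J =
  [-5,  1,  0]
  [ 0, -5,  0]
  [ 0,  0, -5]
(up to reordering of blocks).

Per-block formulas:
  For a 2×2 Jordan block J_2(-5): exp(t · J_2(-5)) = e^(-5t)·(I + t·N), where N is the 2×2 nilpotent shift.
  For a 1×1 block at λ = -5: exp(t · [-5]) = [e^(-5t)].

After assembling e^{tJ} and conjugating by P, we get:

e^{tB} =
  [t*exp(-5*t) + exp(-5*t), -3*t*exp(-5*t), 2*t*exp(-5*t)]
  [t*exp(-5*t), -3*t*exp(-5*t) + exp(-5*t), 2*t*exp(-5*t)]
  [t*exp(-5*t), -3*t*exp(-5*t), 2*t*exp(-5*t) + exp(-5*t)]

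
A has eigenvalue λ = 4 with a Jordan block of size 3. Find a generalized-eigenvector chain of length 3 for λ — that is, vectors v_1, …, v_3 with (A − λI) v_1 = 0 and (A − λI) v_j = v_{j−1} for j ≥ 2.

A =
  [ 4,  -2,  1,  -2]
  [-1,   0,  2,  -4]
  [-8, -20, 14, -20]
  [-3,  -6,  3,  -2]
A Jordan chain for λ = 4 of length 3:
v_1 = (0, 2, 16, 6)ᵀ
v_2 = (-2, -4, -20, -6)ᵀ
v_3 = (0, 1, 0, 0)ᵀ

Let N = A − (4)·I. We want v_3 with N^3 v_3 = 0 but N^2 v_3 ≠ 0; then v_{j-1} := N · v_j for j = 3, …, 2.

Pick v_3 = (0, 1, 0, 0)ᵀ.
Then v_2 = N · v_3 = (-2, -4, -20, -6)ᵀ.
Then v_1 = N · v_2 = (0, 2, 16, 6)ᵀ.

Sanity check: (A − (4)·I) v_1 = (0, 0, 0, 0)ᵀ = 0. ✓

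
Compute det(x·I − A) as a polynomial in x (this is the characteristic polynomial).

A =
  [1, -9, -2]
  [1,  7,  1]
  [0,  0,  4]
x^3 - 12*x^2 + 48*x - 64

Expanding det(x·I − A) (e.g. by cofactor expansion or by noting that A is similar to its Jordan form J, which has the same characteristic polynomial as A) gives
  χ_A(x) = x^3 - 12*x^2 + 48*x - 64
which factors as (x - 4)^3. The eigenvalues (with algebraic multiplicities) are λ = 4 with multiplicity 3.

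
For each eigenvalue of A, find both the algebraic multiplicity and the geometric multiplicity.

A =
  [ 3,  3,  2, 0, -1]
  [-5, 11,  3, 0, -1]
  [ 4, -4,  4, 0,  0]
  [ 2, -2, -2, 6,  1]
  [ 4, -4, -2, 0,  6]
λ = 6: alg = 5, geom = 2

Step 1 — factor the characteristic polynomial to read off the algebraic multiplicities:
  χ_A(x) = (x - 6)^5

Step 2 — compute geometric multiplicities via the rank-nullity identity g(λ) = n − rank(A − λI):
  rank(A − (6)·I) = 3, so dim ker(A − (6)·I) = n − 3 = 2

Summary:
  λ = 6: algebraic multiplicity = 5, geometric multiplicity = 2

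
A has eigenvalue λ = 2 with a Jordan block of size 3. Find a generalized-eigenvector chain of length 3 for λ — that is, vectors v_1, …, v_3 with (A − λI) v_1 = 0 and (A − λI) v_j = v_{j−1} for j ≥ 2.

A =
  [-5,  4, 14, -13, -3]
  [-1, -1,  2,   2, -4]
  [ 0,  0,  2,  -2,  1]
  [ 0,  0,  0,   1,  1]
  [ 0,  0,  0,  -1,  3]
A Jordan chain for λ = 2 of length 3:
v_1 = (-2, 0, -1, 0, 0)ᵀ
v_2 = (2, 0, 2, 1, 1)ᵀ
v_3 = (1, -1, 0, -1, 0)ᵀ

Let N = A − (2)·I. We want v_3 with N^3 v_3 = 0 but N^2 v_3 ≠ 0; then v_{j-1} := N · v_j for j = 3, …, 2.

Pick v_3 = (1, -1, 0, -1, 0)ᵀ.
Then v_2 = N · v_3 = (2, 0, 2, 1, 1)ᵀ.
Then v_1 = N · v_2 = (-2, 0, -1, 0, 0)ᵀ.

Sanity check: (A − (2)·I) v_1 = (0, 0, 0, 0, 0)ᵀ = 0. ✓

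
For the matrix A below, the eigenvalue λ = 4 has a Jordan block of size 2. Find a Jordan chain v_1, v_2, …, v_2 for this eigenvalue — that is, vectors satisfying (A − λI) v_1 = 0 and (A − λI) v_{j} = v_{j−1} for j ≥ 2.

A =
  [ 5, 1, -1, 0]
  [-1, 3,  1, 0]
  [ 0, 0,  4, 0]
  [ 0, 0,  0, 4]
A Jordan chain for λ = 4 of length 2:
v_1 = (1, -1, 0, 0)ᵀ
v_2 = (1, 0, 0, 0)ᵀ

Let N = A − (4)·I. We want v_2 with N^2 v_2 = 0 but N^1 v_2 ≠ 0; then v_{j-1} := N · v_j for j = 2, …, 2.

Pick v_2 = (1, 0, 0, 0)ᵀ.
Then v_1 = N · v_2 = (1, -1, 0, 0)ᵀ.

Sanity check: (A − (4)·I) v_1 = (0, 0, 0, 0)ᵀ = 0. ✓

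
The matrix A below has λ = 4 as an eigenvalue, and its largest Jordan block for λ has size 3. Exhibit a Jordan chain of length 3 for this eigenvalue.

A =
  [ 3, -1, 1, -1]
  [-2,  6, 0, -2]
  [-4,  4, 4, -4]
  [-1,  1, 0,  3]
A Jordan chain for λ = 4 of length 3:
v_1 = (2, 4, 8, 2)ᵀ
v_2 = (-1, 2, 4, 1)ᵀ
v_3 = (0, 1, 0, 0)ᵀ

Let N = A − (4)·I. We want v_3 with N^3 v_3 = 0 but N^2 v_3 ≠ 0; then v_{j-1} := N · v_j for j = 3, …, 2.

Pick v_3 = (0, 1, 0, 0)ᵀ.
Then v_2 = N · v_3 = (-1, 2, 4, 1)ᵀ.
Then v_1 = N · v_2 = (2, 4, 8, 2)ᵀ.

Sanity check: (A − (4)·I) v_1 = (0, 0, 0, 0)ᵀ = 0. ✓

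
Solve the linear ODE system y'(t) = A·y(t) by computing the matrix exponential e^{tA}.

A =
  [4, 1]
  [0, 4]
e^{tA} =
  [exp(4*t), t*exp(4*t)]
  [0, exp(4*t)]

Strategy: write A = P · J · P⁻¹ where J is a Jordan canonical form, so e^{tA} = P · e^{tJ} · P⁻¹, and e^{tJ} can be computed block-by-block.

A has Jordan form
J =
  [4, 1]
  [0, 4]
(up to reordering of blocks).

Per-block formulas:
  For a 2×2 Jordan block J_2(4): exp(t · J_2(4)) = e^(4t)·(I + t·N), where N is the 2×2 nilpotent shift.

After assembling e^{tJ} and conjugating by P, we get:

e^{tA} =
  [exp(4*t), t*exp(4*t)]
  [0, exp(4*t)]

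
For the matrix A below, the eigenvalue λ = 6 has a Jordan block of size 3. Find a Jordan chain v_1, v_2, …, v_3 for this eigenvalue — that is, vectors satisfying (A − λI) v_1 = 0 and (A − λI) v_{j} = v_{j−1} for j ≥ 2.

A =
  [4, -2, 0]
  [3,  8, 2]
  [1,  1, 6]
A Jordan chain for λ = 6 of length 3:
v_1 = (-2, 2, 1)ᵀ
v_2 = (-2, 3, 1)ᵀ
v_3 = (1, 0, 0)ᵀ

Let N = A − (6)·I. We want v_3 with N^3 v_3 = 0 but N^2 v_3 ≠ 0; then v_{j-1} := N · v_j for j = 3, …, 2.

Pick v_3 = (1, 0, 0)ᵀ.
Then v_2 = N · v_3 = (-2, 3, 1)ᵀ.
Then v_1 = N · v_2 = (-2, 2, 1)ᵀ.

Sanity check: (A − (6)·I) v_1 = (0, 0, 0)ᵀ = 0. ✓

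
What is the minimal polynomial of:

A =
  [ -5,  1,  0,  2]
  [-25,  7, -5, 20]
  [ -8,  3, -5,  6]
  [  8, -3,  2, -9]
x^3 + 9*x^2 + 27*x + 27

The characteristic polynomial is χ_A(x) = (x + 3)^4, so the eigenvalues are known. The minimal polynomial is
  m_A(x) = Π_λ (x − λ)^{k_λ}
where k_λ is the size of the *largest* Jordan block for λ (equivalently, the smallest k with (A − λI)^k v = 0 for every generalised eigenvector v of λ).

  λ = -3: largest Jordan block has size 3, contributing (x + 3)^3

So m_A(x) = (x + 3)^3 = x^3 + 9*x^2 + 27*x + 27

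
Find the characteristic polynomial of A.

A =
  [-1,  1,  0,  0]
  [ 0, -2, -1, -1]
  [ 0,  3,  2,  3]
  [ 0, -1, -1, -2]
x^4 + 3*x^3 + 3*x^2 + x

Expanding det(x·I − A) (e.g. by cofactor expansion or by noting that A is similar to its Jordan form J, which has the same characteristic polynomial as A) gives
  χ_A(x) = x^4 + 3*x^3 + 3*x^2 + x
which factors as x*(x + 1)^3. The eigenvalues (with algebraic multiplicities) are λ = -1 with multiplicity 3, λ = 0 with multiplicity 1.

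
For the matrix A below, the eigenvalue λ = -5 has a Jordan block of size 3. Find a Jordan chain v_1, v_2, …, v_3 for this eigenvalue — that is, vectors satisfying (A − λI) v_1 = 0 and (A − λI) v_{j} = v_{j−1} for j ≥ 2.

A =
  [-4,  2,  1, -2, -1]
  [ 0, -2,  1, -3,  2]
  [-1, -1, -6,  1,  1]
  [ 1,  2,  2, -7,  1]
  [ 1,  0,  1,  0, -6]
A Jordan chain for λ = -5 of length 3:
v_1 = (-3, -2, 2, -2, -1)ᵀ
v_2 = (1, 0, -1, 1, 1)ᵀ
v_3 = (1, 0, 0, 0, 0)ᵀ

Let N = A − (-5)·I. We want v_3 with N^3 v_3 = 0 but N^2 v_3 ≠ 0; then v_{j-1} := N · v_j for j = 3, …, 2.

Pick v_3 = (1, 0, 0, 0, 0)ᵀ.
Then v_2 = N · v_3 = (1, 0, -1, 1, 1)ᵀ.
Then v_1 = N · v_2 = (-3, -2, 2, -2, -1)ᵀ.

Sanity check: (A − (-5)·I) v_1 = (0, 0, 0, 0, 0)ᵀ = 0. ✓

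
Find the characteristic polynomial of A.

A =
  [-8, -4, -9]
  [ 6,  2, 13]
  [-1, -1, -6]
x^3 + 12*x^2 + 48*x + 64

Expanding det(x·I − A) (e.g. by cofactor expansion or by noting that A is similar to its Jordan form J, which has the same characteristic polynomial as A) gives
  χ_A(x) = x^3 + 12*x^2 + 48*x + 64
which factors as (x + 4)^3. The eigenvalues (with algebraic multiplicities) are λ = -4 with multiplicity 3.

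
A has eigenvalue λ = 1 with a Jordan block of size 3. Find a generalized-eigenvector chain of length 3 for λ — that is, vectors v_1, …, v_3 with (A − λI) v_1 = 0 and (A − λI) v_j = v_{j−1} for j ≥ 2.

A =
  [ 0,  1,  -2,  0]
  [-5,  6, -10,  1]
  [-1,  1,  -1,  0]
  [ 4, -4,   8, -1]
A Jordan chain for λ = 1 of length 3:
v_1 = (-2, -6, -2, 0)ᵀ
v_2 = (-1, -5, -1, 4)ᵀ
v_3 = (1, 0, 0, 0)ᵀ

Let N = A − (1)·I. We want v_3 with N^3 v_3 = 0 but N^2 v_3 ≠ 0; then v_{j-1} := N · v_j for j = 3, …, 2.

Pick v_3 = (1, 0, 0, 0)ᵀ.
Then v_2 = N · v_3 = (-1, -5, -1, 4)ᵀ.
Then v_1 = N · v_2 = (-2, -6, -2, 0)ᵀ.

Sanity check: (A − (1)·I) v_1 = (0, 0, 0, 0)ᵀ = 0. ✓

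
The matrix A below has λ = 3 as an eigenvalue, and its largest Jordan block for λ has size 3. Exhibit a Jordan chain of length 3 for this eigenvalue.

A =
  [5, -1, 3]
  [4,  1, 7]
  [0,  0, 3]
A Jordan chain for λ = 3 of length 3:
v_1 = (-1, -2, 0)ᵀ
v_2 = (3, 7, 0)ᵀ
v_3 = (0, 0, 1)ᵀ

Let N = A − (3)·I. We want v_3 with N^3 v_3 = 0 but N^2 v_3 ≠ 0; then v_{j-1} := N · v_j for j = 3, …, 2.

Pick v_3 = (0, 0, 1)ᵀ.
Then v_2 = N · v_3 = (3, 7, 0)ᵀ.
Then v_1 = N · v_2 = (-1, -2, 0)ᵀ.

Sanity check: (A − (3)·I) v_1 = (0, 0, 0)ᵀ = 0. ✓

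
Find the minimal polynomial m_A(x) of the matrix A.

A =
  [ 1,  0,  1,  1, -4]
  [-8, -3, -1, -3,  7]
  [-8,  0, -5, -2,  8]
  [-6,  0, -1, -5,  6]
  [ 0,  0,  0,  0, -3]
x^3 + 9*x^2 + 27*x + 27

The characteristic polynomial is χ_A(x) = (x + 3)^5, so the eigenvalues are known. The minimal polynomial is
  m_A(x) = Π_λ (x − λ)^{k_λ}
where k_λ is the size of the *largest* Jordan block for λ (equivalently, the smallest k with (A − λI)^k v = 0 for every generalised eigenvector v of λ).

  λ = -3: largest Jordan block has size 3, contributing (x + 3)^3

So m_A(x) = (x + 3)^3 = x^3 + 9*x^2 + 27*x + 27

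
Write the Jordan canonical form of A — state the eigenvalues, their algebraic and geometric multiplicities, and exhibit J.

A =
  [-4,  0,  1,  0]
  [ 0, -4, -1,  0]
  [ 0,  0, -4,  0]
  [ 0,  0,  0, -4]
J_2(-4) ⊕ J_1(-4) ⊕ J_1(-4)

The characteristic polynomial is
  det(x·I − A) = x^4 + 16*x^3 + 96*x^2 + 256*x + 256 = (x + 4)^4

Eigenvalues and multiplicities (the geometric multiplicity of λ is n − rank(A − λI), which equals the number of Jordan blocks for λ):
  λ = -4: algebraic multiplicity = 4, geometric multiplicity = 3

Determining the block sizes for each eigenvalue:
  λ = -4: 3 blocks summing to 4 forces exactly one block of size 2 and the rest size 1 → block sizes [2, 1, 1]

Assembling the blocks gives a Jordan form
J =
  [-4,  1,  0,  0]
  [ 0, -4,  0,  0]
  [ 0,  0, -4,  0]
  [ 0,  0,  0, -4]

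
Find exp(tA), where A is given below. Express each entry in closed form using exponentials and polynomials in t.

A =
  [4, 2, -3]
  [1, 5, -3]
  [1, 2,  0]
e^{tA} =
  [t*exp(3*t) + exp(3*t), 2*t*exp(3*t), -3*t*exp(3*t)]
  [t*exp(3*t), 2*t*exp(3*t) + exp(3*t), -3*t*exp(3*t)]
  [t*exp(3*t), 2*t*exp(3*t), -3*t*exp(3*t) + exp(3*t)]

Strategy: write A = P · J · P⁻¹ where J is a Jordan canonical form, so e^{tA} = P · e^{tJ} · P⁻¹, and e^{tJ} can be computed block-by-block.

A has Jordan form
J =
  [3, 1, 0]
  [0, 3, 0]
  [0, 0, 3]
(up to reordering of blocks).

Per-block formulas:
  For a 1×1 block at λ = 3: exp(t · [3]) = [e^(3t)].
  For a 2×2 Jordan block J_2(3): exp(t · J_2(3)) = e^(3t)·(I + t·N), where N is the 2×2 nilpotent shift.

After assembling e^{tJ} and conjugating by P, we get:

e^{tA} =
  [t*exp(3*t) + exp(3*t), 2*t*exp(3*t), -3*t*exp(3*t)]
  [t*exp(3*t), 2*t*exp(3*t) + exp(3*t), -3*t*exp(3*t)]
  [t*exp(3*t), 2*t*exp(3*t), -3*t*exp(3*t) + exp(3*t)]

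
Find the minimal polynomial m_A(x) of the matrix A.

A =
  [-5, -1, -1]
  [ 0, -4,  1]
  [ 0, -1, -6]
x^2 + 10*x + 25

The characteristic polynomial is χ_A(x) = (x + 5)^3, so the eigenvalues are known. The minimal polynomial is
  m_A(x) = Π_λ (x − λ)^{k_λ}
where k_λ is the size of the *largest* Jordan block for λ (equivalently, the smallest k with (A − λI)^k v = 0 for every generalised eigenvector v of λ).

  λ = -5: largest Jordan block has size 2, contributing (x + 5)^2

So m_A(x) = (x + 5)^2 = x^2 + 10*x + 25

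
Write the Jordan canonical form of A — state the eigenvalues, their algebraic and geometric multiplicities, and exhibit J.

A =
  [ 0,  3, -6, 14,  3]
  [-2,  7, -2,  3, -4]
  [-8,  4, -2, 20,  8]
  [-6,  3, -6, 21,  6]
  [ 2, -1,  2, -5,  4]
J_2(6) ⊕ J_2(6) ⊕ J_1(6)

The characteristic polynomial is
  det(x·I − A) = x^5 - 30*x^4 + 360*x^3 - 2160*x^2 + 6480*x - 7776 = (x - 6)^5

Eigenvalues and multiplicities (the geometric multiplicity of λ is n − rank(A − λI), which equals the number of Jordan blocks for λ):
  λ = 6: algebraic multiplicity = 5, geometric multiplicity = 3

Determining the block sizes for each eigenvalue:
  λ = 6: with am = 5 and gm = 3, the partition is not yet determined (e.g. several partitions of 5 into 3 parts exist). Let N = A − (6)·I. Computing rank(N^1) = 2, rank(N^2) = 0; the number of blocks of size ≥ j is rank(N^{j−1}) − rank(N^j), giving [3, 2]. So we have 2 block(s) of size 2, 1 block(s) of size 1 → block sizes [2, 2, 1]

Assembling the blocks gives a Jordan form
J =
  [6, 1, 0, 0, 0]
  [0, 6, 0, 0, 0]
  [0, 0, 6, 1, 0]
  [0, 0, 0, 6, 0]
  [0, 0, 0, 0, 6]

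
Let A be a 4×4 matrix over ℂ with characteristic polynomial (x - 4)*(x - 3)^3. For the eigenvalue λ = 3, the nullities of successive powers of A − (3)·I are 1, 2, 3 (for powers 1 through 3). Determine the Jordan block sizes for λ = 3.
Block sizes for λ = 3: [3]

From the dimensions of kernels of powers, the number of Jordan blocks of size at least j is d_j − d_{j−1} where d_j = dim ker(N^j) (with d_0 = 0). Computing the differences gives [1, 1, 1].
The number of blocks of size exactly k is (#blocks of size ≥ k) − (#blocks of size ≥ k + 1), so the partition is: 1 block(s) of size 3.
In nonincreasing order the block sizes are [3].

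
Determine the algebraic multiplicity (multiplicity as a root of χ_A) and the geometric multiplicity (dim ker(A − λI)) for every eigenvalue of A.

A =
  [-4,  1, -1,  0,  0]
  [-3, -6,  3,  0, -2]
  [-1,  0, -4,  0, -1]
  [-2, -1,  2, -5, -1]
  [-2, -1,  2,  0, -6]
λ = -5: alg = 5, geom = 3

Step 1 — factor the characteristic polynomial to read off the algebraic multiplicities:
  χ_A(x) = (x + 5)^5

Step 2 — compute geometric multiplicities via the rank-nullity identity g(λ) = n − rank(A − λI):
  rank(A − (-5)·I) = 2, so dim ker(A − (-5)·I) = n − 2 = 3

Summary:
  λ = -5: algebraic multiplicity = 5, geometric multiplicity = 3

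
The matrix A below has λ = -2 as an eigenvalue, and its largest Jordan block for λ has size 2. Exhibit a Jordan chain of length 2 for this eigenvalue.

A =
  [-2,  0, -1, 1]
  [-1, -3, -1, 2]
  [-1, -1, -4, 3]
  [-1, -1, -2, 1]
A Jordan chain for λ = -2 of length 2:
v_1 = (0, -1, -1, -1)ᵀ
v_2 = (1, 0, 0, 0)ᵀ

Let N = A − (-2)·I. We want v_2 with N^2 v_2 = 0 but N^1 v_2 ≠ 0; then v_{j-1} := N · v_j for j = 2, …, 2.

Pick v_2 = (1, 0, 0, 0)ᵀ.
Then v_1 = N · v_2 = (0, -1, -1, -1)ᵀ.

Sanity check: (A − (-2)·I) v_1 = (0, 0, 0, 0)ᵀ = 0. ✓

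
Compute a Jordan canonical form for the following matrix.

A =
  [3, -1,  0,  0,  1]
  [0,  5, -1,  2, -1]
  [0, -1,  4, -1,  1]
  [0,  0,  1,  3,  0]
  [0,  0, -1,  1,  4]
J_1(3) ⊕ J_3(4) ⊕ J_1(4)

The characteristic polynomial is
  det(x·I − A) = x^5 - 19*x^4 + 144*x^3 - 544*x^2 + 1024*x - 768 = (x - 4)^4*(x - 3)

Eigenvalues and multiplicities (the geometric multiplicity of λ is n − rank(A − λI), which equals the number of Jordan blocks for λ):
  λ = 3: algebraic multiplicity = 1, geometric multiplicity = 1
  λ = 4: algebraic multiplicity = 4, geometric multiplicity = 2

Determining the block sizes for each eigenvalue:
  λ = 3: one block (gm = 1), so the single block has size am = 1 → block sizes [1]
  λ = 4: with am = 4 and gm = 2, the partition is not yet determined (e.g. several partitions of 4 into 2 parts exist). Let N = A − (4)·I. Computing rank(N^1) = 3, rank(N^2) = 2, rank(N^3) = 1; the number of blocks of size ≥ j is rank(N^{j−1}) − rank(N^j), giving [2, 1, 1]. So we have 1 block(s) of size 3, 1 block(s) of size 1 → block sizes [3, 1]

Assembling the blocks gives a Jordan form
J =
  [3, 0, 0, 0, 0]
  [0, 4, 1, 0, 0]
  [0, 0, 4, 1, 0]
  [0, 0, 0, 4, 0]
  [0, 0, 0, 0, 4]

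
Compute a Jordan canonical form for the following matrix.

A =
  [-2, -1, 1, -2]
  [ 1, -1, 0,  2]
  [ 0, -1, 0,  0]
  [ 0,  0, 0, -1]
J_3(-1) ⊕ J_1(-1)

The characteristic polynomial is
  det(x·I − A) = x^4 + 4*x^3 + 6*x^2 + 4*x + 1 = (x + 1)^4

Eigenvalues and multiplicities (the geometric multiplicity of λ is n − rank(A − λI), which equals the number of Jordan blocks for λ):
  λ = -1: algebraic multiplicity = 4, geometric multiplicity = 2

Determining the block sizes for each eigenvalue:
  λ = -1: with am = 4 and gm = 2, the partition is not yet determined (e.g. several partitions of 4 into 2 parts exist). Let N = A − (-1)·I. Computing rank(N^1) = 2, rank(N^2) = 1, rank(N^3) = 0; the number of blocks of size ≥ j is rank(N^{j−1}) − rank(N^j), giving [2, 1, 1]. So we have 1 block(s) of size 3, 1 block(s) of size 1 → block sizes [3, 1]

Assembling the blocks gives a Jordan form
J =
  [-1,  1,  0,  0]
  [ 0, -1,  1,  0]
  [ 0,  0, -1,  0]
  [ 0,  0,  0, -1]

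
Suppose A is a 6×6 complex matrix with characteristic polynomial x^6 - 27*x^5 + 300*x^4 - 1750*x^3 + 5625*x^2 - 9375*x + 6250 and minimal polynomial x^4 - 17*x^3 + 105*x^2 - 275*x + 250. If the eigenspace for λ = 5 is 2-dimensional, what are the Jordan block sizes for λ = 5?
Block sizes for λ = 5: [3, 2]

Step 1 — from the characteristic polynomial, algebraic multiplicity of λ = 5 is 5. From dim ker(A − (5)·I) = 2, there are exactly 2 Jordan blocks for λ = 5.
Step 2 — from the minimal polynomial, the factor (x − 5)^3 tells us the largest block for λ = 5 has size 3.
Step 3 — with total size 5, 2 blocks, and largest block 3, the block sizes (in nonincreasing order) are [3, 2].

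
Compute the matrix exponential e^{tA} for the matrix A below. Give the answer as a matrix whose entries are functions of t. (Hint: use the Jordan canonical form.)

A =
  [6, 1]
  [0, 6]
e^{tA} =
  [exp(6*t), t*exp(6*t)]
  [0, exp(6*t)]

Strategy: write A = P · J · P⁻¹ where J is a Jordan canonical form, so e^{tA} = P · e^{tJ} · P⁻¹, and e^{tJ} can be computed block-by-block.

A has Jordan form
J =
  [6, 1]
  [0, 6]
(up to reordering of blocks).

Per-block formulas:
  For a 2×2 Jordan block J_2(6): exp(t · J_2(6)) = e^(6t)·(I + t·N), where N is the 2×2 nilpotent shift.

After assembling e^{tJ} and conjugating by P, we get:

e^{tA} =
  [exp(6*t), t*exp(6*t)]
  [0, exp(6*t)]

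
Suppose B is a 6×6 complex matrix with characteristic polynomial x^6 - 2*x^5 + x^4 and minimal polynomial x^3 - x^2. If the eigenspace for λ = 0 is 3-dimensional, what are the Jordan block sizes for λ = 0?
Block sizes for λ = 0: [2, 1, 1]

Step 1 — from the characteristic polynomial, algebraic multiplicity of λ = 0 is 4. From dim ker(B − (0)·I) = 3, there are exactly 3 Jordan blocks for λ = 0.
Step 2 — from the minimal polynomial, the factor (x − 0)^2 tells us the largest block for λ = 0 has size 2.
Step 3 — with total size 4, 3 blocks, and largest block 2, the block sizes (in nonincreasing order) are [2, 1, 1].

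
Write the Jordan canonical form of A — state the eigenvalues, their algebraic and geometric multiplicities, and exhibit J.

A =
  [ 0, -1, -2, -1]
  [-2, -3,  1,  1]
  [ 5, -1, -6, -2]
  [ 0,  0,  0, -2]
J_3(-3) ⊕ J_1(-2)

The characteristic polynomial is
  det(x·I − A) = x^4 + 11*x^3 + 45*x^2 + 81*x + 54 = (x + 2)*(x + 3)^3

Eigenvalues and multiplicities (the geometric multiplicity of λ is n − rank(A − λI), which equals the number of Jordan blocks for λ):
  λ = -3: algebraic multiplicity = 3, geometric multiplicity = 1
  λ = -2: algebraic multiplicity = 1, geometric multiplicity = 1

Determining the block sizes for each eigenvalue:
  λ = -3: one block (gm = 1), so the single block has size am = 3 → block sizes [3]
  λ = -2: one block (gm = 1), so the single block has size am = 1 → block sizes [1]

Assembling the blocks gives a Jordan form
J =
  [-3,  1,  0,  0]
  [ 0, -3,  1,  0]
  [ 0,  0, -3,  0]
  [ 0,  0,  0, -2]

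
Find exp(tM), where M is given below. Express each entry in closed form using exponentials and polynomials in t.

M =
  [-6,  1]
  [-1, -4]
e^{tM} =
  [-t*exp(-5*t) + exp(-5*t), t*exp(-5*t)]
  [-t*exp(-5*t), t*exp(-5*t) + exp(-5*t)]

Strategy: write M = P · J · P⁻¹ where J is a Jordan canonical form, so e^{tM} = P · e^{tJ} · P⁻¹, and e^{tJ} can be computed block-by-block.

M has Jordan form
J =
  [-5,  1]
  [ 0, -5]
(up to reordering of blocks).

Per-block formulas:
  For a 2×2 Jordan block J_2(-5): exp(t · J_2(-5)) = e^(-5t)·(I + t·N), where N is the 2×2 nilpotent shift.

After assembling e^{tJ} and conjugating by P, we get:

e^{tM} =
  [-t*exp(-5*t) + exp(-5*t), t*exp(-5*t)]
  [-t*exp(-5*t), t*exp(-5*t) + exp(-5*t)]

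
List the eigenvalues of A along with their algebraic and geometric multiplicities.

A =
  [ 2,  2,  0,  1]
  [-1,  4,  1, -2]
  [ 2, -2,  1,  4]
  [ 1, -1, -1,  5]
λ = 3: alg = 4, geom = 2

Step 1 — factor the characteristic polynomial to read off the algebraic multiplicities:
  χ_A(x) = (x - 3)^4

Step 2 — compute geometric multiplicities via the rank-nullity identity g(λ) = n − rank(A − λI):
  rank(A − (3)·I) = 2, so dim ker(A − (3)·I) = n − 2 = 2

Summary:
  λ = 3: algebraic multiplicity = 4, geometric multiplicity = 2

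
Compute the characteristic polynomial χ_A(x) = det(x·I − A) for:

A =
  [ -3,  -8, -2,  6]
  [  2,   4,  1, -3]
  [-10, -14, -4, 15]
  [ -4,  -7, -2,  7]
x^4 - 4*x^3 + 6*x^2 - 4*x + 1

Expanding det(x·I − A) (e.g. by cofactor expansion or by noting that A is similar to its Jordan form J, which has the same characteristic polynomial as A) gives
  χ_A(x) = x^4 - 4*x^3 + 6*x^2 - 4*x + 1
which factors as (x - 1)^4. The eigenvalues (with algebraic multiplicities) are λ = 1 with multiplicity 4.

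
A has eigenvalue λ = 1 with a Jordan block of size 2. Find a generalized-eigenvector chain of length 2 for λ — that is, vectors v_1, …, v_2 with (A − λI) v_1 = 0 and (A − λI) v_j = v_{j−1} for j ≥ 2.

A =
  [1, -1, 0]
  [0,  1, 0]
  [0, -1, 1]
A Jordan chain for λ = 1 of length 2:
v_1 = (-1, 0, -1)ᵀ
v_2 = (0, 1, 0)ᵀ

Let N = A − (1)·I. We want v_2 with N^2 v_2 = 0 but N^1 v_2 ≠ 0; then v_{j-1} := N · v_j for j = 2, …, 2.

Pick v_2 = (0, 1, 0)ᵀ.
Then v_1 = N · v_2 = (-1, 0, -1)ᵀ.

Sanity check: (A − (1)·I) v_1 = (0, 0, 0)ᵀ = 0. ✓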